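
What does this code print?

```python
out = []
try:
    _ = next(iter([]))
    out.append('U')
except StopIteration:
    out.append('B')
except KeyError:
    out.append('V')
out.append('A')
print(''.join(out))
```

Execution trace: 'B' (except StopIteration) → 'A' (after the try/except). Output: BA

Answer: BA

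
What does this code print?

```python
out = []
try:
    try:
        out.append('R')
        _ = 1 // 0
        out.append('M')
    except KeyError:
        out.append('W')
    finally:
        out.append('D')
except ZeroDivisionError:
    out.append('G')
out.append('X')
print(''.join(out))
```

Execution trace: 'R' (try body) → 'D' (finally) → 'G' (outer except ZeroDivisionError) → 'X' (after the try/except). Output: RDGX

Answer: RDGX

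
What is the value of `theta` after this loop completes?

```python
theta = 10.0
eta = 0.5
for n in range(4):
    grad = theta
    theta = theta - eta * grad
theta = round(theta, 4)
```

Gradient descent: w = 10.0 * (1 - 0.5)^4
`theta` takes the values: 10.0 → 5.0 → 2.5 → 1.25 → 0.625

Answer: 0.625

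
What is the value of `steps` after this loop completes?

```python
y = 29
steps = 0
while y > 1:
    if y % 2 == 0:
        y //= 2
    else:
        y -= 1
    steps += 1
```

Steps to reduce 29 to 1
`steps` takes the values: 0 → 1 → 2 → 3 → 4 → 5 → 6 → 7

Answer: 7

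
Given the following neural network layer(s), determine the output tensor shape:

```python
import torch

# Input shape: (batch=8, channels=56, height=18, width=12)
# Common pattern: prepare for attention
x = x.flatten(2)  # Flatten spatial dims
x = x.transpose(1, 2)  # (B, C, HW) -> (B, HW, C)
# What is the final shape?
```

Input: (8, 56, 18, 12) -> after flatten(2): (8, 56, 216) -> Output: (8, 216, 56)

Answer: (8, 216, 56)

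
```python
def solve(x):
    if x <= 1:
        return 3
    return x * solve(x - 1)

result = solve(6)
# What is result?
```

solve(6) = 6 * 5 * 4 * 3 * 2 * 3 = 2160

Answer: 2160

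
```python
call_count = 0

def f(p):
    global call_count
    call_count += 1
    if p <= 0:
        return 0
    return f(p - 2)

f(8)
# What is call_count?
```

Linear recursion stepping by 2: 5 calls from p=8 down to ≤0.

Answer: 5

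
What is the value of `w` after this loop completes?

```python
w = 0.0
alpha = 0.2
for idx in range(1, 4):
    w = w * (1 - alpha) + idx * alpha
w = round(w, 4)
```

Moving average with lr=0.2
`w` takes the values: 0.0 → 0.2 → 0.56 → 1.048

Answer: 1.048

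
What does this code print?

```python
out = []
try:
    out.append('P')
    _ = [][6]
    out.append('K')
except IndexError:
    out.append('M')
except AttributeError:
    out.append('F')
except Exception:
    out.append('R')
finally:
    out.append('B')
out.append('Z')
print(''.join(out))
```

Execution trace: 'P' (try body) → 'M' (except IndexError) → 'B' (finally) → 'Z' (after the try/except). Output: PMBZ

Answer: PMBZ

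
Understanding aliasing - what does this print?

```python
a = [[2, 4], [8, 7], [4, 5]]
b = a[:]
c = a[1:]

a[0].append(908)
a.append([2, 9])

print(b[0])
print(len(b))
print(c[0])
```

Key concept: slice with nested mutation.
Step by step:
`a = [[2, 4], [8, 7], [4, 5]]` → a = [[2, 4], [8, 7], [4, 5]]
`b = a[:]` → b = [[2, 4], [8, 7], [4, 5]]
`c = a[1:]` → c = [[8, 7], [4, 5]]
`a[0].append(908)` → a = [[2, 4, 908], [8, 7], [4, 5]]; b = [[2, 4, 908], [8, 7], [4, 5]]
`a.append([2, 9])` → a = [[2, 4, 908], [8, 7], [4, 5], [2, 9]]
`print(b[0])` → prints [2, 4, 908]
`print(len(b))` → prints 3
`print(c[0])` → prints [8, 7]

Answer:
[2, 4, 908]
3
[8, 7]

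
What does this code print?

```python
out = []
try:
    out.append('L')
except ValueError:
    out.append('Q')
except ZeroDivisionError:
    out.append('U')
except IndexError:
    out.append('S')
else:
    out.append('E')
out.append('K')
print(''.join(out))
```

Execution trace: 'L' (try body, no exception) → 'E' (else) → 'K' (after the try/except). Output: LEK

Answer: LEK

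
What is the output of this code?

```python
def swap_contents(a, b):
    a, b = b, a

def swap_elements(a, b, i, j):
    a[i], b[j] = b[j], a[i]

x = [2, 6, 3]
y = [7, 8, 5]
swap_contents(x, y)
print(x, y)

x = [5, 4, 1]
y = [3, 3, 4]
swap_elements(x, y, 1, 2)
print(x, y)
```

Key concept: parameter rebinding vs mutation.
Step by step:
`x = [2, 6, 3]` → x = [2, 6, 3]
`y = [7, 8, 5]` → y = [7, 8, 5]
`swap_contents(x, y)` → no visible change to tracked variables
`print(x, y)` → prints [2, 6, 3] [7, 8, 5]
`x = [5, 4, 1]` → x = [5, 4, 1]
`y = [3, 3, 4]` → y = [3, 3, 4]
`swap_elements(x, y, 1, 2)` → no visible change to tracked variables
`print(x, y)` → prints [5, 4, 1] [3, 3, 4]

Answer:
[2, 6, 3] [7, 8, 5]
[5, 4, 1] [3, 3, 4]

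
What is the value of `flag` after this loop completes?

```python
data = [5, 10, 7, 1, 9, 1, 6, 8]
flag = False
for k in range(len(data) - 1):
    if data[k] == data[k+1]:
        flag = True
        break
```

Check consecutive duplicates in [5, 10, 7, 1, 9, 1, 6, 8]
`flag` takes the values: False

Answer: False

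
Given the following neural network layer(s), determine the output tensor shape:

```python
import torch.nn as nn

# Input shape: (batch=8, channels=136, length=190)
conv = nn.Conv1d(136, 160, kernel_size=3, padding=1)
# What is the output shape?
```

Input: (8, 136, 190) -> Output: (8, 160, 190)

Answer: (8, 160, 190)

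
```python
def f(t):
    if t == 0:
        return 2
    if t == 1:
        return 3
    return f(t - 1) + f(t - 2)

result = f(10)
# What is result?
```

Build up from base cases: f(0)=2, f(1)=3, f(2)=5, f(3)=8, f(4)=13, f(5)=21, f(6)=34, ..., f(10)=233

Answer: 233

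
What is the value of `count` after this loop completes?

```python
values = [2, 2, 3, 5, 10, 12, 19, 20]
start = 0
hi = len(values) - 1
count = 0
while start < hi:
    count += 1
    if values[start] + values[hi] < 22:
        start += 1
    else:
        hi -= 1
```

Steps to find pair summing to 22
`count` takes the values: 0 → 1 → 2 → 3 → 4 → 5 → 6 → 7

Answer: 7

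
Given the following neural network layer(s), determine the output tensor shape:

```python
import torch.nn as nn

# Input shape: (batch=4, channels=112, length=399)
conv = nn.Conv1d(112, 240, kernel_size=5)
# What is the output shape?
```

Input: (4, 112, 399) -> Output: (4, 240, 395)

Answer: (4, 240, 395)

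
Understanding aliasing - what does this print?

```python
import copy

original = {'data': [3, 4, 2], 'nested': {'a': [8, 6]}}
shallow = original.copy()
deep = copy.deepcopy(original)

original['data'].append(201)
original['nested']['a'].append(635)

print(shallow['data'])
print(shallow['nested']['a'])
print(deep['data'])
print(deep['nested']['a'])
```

Key concept: comparing shallow vs deep copy.
Step by step:
`original = {'data': [3, 4, 2], 'nested': {'a': [8, 6]}}` → original = {'data': [3, 4, 2], 'nested': {'a': [8, 6]}}
`shallow = original.copy()` → shallow = {'data': [3, 4, 2], 'nested': {'a': [8, 6]}}
`deep = copy.deepcopy(original)` → deep = {'data': [3, 4, 2], 'nested': {'a': [8, 6]}}
`original['data'].append(201)` → original = {'data': [3, 4, 2, 201], 'nested': {'a': [8, 6]}}; shallow = {'data': [3, 4, 2, 201], 'nested': {'a': [8, 6]}}
`original['nested']['a'].append(635)` → original = {'data': [3, 4, 2, 201], 'nested': {'a': [8, 6, 635]}}; shallow = {'data': [3, 4, 2, 201], 'nested': {'a': [8, 6, 635]}}
`print(shallow['data'])` → prints [3, 4, 2, 201]
`print(shallow['nested']['a'])` → prints [8, 6, 635]
`print(deep['data'])` → prints [3, 4, 2]
`print(deep['nested']['a'])` → prints [8, 6]

Answer:
[3, 4, 2, 201]
[8, 6, 635]
[3, 4, 2]
[8, 6]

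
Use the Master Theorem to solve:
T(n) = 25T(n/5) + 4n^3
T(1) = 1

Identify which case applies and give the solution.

a=25, b=5, f(n)=4n^3. log_5(25) = 2. Since c=3 > 2 and the regularity condition holds (25(n/5)^3 = (25/5^3)n^3 with 25/5^3 < 1), Case 3 applies: T(n) = Θ(f(n)) = O(n^3).

Answer: O(n^3) - Case 3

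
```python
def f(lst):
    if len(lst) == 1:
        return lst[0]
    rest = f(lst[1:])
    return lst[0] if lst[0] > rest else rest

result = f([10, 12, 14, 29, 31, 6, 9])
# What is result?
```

Recursive max over [10, 12, 14, 29, 31, 6, 9] = 31

Answer: 31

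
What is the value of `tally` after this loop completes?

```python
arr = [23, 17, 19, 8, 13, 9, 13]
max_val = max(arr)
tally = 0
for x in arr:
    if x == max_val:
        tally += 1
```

Count of max value 23 in [23, 17, 19, 8, 13, 9, 13]
`tally` takes the values: 0 → 1

Answer: 1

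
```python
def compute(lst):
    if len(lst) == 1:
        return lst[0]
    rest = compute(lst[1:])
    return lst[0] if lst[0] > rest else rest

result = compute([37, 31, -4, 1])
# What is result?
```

Recursive max over [37, 31, -4, 1] = 37

Answer: 37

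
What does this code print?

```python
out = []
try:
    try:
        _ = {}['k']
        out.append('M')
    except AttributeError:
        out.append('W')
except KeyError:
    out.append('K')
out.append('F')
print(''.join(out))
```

Execution trace: 'K' (outer except KeyError) → 'F' (after the try/except). Output: KF

Answer: KF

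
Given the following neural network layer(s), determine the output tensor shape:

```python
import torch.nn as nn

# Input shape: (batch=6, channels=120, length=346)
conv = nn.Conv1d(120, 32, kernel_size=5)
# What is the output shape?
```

Input: (6, 120, 346) -> Output: (6, 32, 342)

Answer: (6, 32, 342)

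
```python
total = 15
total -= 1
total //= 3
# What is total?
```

Trace:
`total = 15` → total = 15
`total -= 1` → total = 14
`total //= 3` → total = 4
So total = 4

Answer: 4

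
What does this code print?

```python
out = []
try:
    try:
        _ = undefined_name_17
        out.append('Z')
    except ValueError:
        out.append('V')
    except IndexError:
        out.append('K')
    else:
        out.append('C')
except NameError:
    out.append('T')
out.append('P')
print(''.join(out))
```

Execution trace: 'T' (outer except NameError) → 'P' (after the try/except). Output: TP

Answer: TP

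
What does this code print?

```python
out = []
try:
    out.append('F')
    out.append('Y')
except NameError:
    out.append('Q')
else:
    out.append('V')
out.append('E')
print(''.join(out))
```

Execution trace: 'F' (try body) → 'Y' (try body, no exception) → 'V' (else) → 'E' (after the try/except). Output: FYVE

Answer: FYVE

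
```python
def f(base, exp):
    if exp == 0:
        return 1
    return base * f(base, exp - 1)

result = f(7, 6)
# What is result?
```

f(7, 6) = 7 * 7 * 7 * 7 * 7 * 7 = 117649

Answer: 117649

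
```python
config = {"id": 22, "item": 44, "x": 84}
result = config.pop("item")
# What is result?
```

Trace:
`config = {"id": 22, "item": 44, "x": 84}` → config = {'id': 22, 'item': 44, 'x': 84}
`result = config.pop("item")` → config = {'id': 22, 'x': 84}; result = 44
So result = 44

Answer: 44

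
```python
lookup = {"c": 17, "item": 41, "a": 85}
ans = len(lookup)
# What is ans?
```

Trace:
`lookup = {"c": 17, "item": 41, "a": 85}` → lookup = {'c': 17, 'item': 41, 'a': 85}
`ans = len(lookup)` → ans = 3
So ans = 3

Answer: 3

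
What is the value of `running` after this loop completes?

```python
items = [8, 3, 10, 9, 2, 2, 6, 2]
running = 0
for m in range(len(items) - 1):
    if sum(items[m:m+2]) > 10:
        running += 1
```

Count windows with sum > 10
`running` takes the values: 0 → 1 → 2 → 3 → 4

Answer: 4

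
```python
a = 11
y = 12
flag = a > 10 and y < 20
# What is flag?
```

Trace:
`a = 11` → a = 11
`y = 12` → y = 12
`flag = a > 10 and y < 20` → flag = True
So flag = True

Answer: True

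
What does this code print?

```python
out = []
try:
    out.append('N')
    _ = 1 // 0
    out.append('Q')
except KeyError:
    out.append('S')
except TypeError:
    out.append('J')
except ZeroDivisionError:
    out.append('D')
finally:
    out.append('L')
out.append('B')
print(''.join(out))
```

Execution trace: 'N' (try body) → 'D' (except ZeroDivisionError) → 'L' (finally) → 'B' (after the try/except). Output: NDLB

Answer: NDLB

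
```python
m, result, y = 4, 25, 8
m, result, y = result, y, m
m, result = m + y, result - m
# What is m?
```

Trace:
`m, result, y = 4, 25, 8` → m = 4; result = 25; y = 8
`m, result, y = result, y, m` → m = 25; result = 8; y = 4
`m, result = m + y, result - m` → m = 29; result = -17
So m = 29

Answer: 29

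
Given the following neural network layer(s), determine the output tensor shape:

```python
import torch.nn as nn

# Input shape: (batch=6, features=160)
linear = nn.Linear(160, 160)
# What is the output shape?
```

Input: (6, 160) -> Output: (6, 160)

Answer: (6, 160)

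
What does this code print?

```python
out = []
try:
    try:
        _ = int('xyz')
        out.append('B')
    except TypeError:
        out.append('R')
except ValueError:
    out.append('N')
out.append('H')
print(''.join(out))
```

Execution trace: 'N' (outer except ValueError) → 'H' (after the try/except). Output: NH

Answer: NH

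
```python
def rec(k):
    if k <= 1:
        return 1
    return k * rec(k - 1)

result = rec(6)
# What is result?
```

rec(6) = 6 * 5 * 4 * 3 * 2 * 1 = 720

Answer: 720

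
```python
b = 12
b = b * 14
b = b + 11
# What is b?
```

Trace:
`b = 12` → b = 12
`b = b * 14` → b = 168
`b = b + 11` → b = 179
So b = 179

Answer: 179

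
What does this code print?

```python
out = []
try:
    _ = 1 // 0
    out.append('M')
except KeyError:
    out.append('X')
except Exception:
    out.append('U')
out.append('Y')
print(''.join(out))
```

Execution trace: 'U' (except Exception) → 'Y' (after the try/except). Output: UY

Answer: UY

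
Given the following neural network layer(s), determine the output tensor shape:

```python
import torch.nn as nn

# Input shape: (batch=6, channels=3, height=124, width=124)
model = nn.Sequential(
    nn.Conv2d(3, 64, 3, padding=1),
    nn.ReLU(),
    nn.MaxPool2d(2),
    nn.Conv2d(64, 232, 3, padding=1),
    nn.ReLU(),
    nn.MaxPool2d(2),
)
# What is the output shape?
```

Input: (6, 3, 124, 124) -> after first Conv2d: (6, 64, 124, 124) -> after first MaxPool2d: (6, 64, 62, 62) -> after second Conv2d: (6, 232, 62, 62) -> Output: (6, 232, 31, 31)

Answer: (6, 232, 31, 31)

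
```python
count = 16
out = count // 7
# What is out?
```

Trace:
`count = 16` → count = 16
`out = count // 7` → out = 2
So out = 2

Answer: 2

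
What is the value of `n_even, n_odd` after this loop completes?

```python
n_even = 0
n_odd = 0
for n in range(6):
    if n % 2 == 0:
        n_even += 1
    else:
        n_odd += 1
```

Count evens and odds in range(6)
`n_even, n_odd` takes the values: (0, 0) → (1, 0) → (1, 1) → (2, 1) → (2, 2) → (3, 2) → (3, 3)

Answer: 3, 3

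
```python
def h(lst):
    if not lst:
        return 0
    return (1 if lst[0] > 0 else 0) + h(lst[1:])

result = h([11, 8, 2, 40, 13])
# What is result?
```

Count of positive elements in [11, 8, 2, 40, 13] = 5

Answer: 5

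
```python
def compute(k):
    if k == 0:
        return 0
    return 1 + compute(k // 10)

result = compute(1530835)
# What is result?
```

Count of digits of 1530835: 7

Answer: 7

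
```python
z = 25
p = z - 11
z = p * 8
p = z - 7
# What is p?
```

Trace:
`z = 25` → z = 25
`p = z - 11` → p = 14
`z = p * 8` → z = 112
`p = z - 7` → p = 105
So p = 105

Answer: 105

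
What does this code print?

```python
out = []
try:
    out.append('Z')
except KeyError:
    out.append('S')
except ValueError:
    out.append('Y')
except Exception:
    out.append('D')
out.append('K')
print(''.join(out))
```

Execution trace: 'Z' (try body, no exception) → 'K' (after the try/except). Output: ZK

Answer: ZK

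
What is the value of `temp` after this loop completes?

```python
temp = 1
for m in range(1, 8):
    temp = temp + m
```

Start at 1, add 1 through 7
`temp` takes the values: 1 → 2 → 4 → 7 → 11 → 16 → 22 → 29

Answer: 29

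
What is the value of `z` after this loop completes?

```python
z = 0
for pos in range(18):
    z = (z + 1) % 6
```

Increment mod 6, 18 times = 0
`z` takes the values: 0 → 1 → 2 → 3 → 4 → 5 → 0 → 1 → 2 → 3 → 4 → 5 → 0 → 1 → 2 → 3 → 4 → 5 → 0

Answer: 0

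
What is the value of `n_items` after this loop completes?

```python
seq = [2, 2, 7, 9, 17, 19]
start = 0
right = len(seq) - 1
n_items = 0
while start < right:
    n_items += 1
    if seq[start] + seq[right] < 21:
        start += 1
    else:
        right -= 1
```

Steps to find pair summing to 21
`n_items` takes the values: 0 → 1 → 2 → 3 → 4 → 5

Answer: 5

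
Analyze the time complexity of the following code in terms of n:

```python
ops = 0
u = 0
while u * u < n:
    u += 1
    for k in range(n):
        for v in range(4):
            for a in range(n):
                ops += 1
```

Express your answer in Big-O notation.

Each loop level contributes: √n × n × 1 × n. Multiplying the contributions gives O(n^2√n).

Answer: O(n^2√n)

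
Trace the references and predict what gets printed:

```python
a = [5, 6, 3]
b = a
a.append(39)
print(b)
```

Key concept: basic list aliasing.
Step by step:
`a = [5, 6, 3]` → a = [5, 6, 3]
`b = a` → b = [5, 6, 3] (same object as a)
`a.append(39)` → a = [5, 6, 3, 39] (same object as b); b = [5, 6, 3, 39] (same object as a)
`print(b)` → prints [5, 6, 3, 39]

Answer: [5, 6, 3, 39]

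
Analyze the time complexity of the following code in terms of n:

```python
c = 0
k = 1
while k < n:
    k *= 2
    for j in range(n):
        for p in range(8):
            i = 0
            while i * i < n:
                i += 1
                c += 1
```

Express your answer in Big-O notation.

Each loop level contributes: log n × n × 1 × √n. Multiplying the contributions gives O(n√n log n).

Answer: O(n√n log n)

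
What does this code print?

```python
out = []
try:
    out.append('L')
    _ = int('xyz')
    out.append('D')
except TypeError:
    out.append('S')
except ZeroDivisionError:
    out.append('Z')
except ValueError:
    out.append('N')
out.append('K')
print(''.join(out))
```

Execution trace: 'L' (try body) → 'N' (except ValueError) → 'K' (after the try/except). Output: LNK

Answer: LNK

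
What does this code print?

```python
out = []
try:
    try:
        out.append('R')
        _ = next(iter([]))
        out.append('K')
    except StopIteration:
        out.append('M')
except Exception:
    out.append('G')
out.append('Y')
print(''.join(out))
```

Execution trace: 'R' (inner try body) → 'M' (inner except StopIteration) → 'Y' (after the try/except). Output: RMY

Answer: RMY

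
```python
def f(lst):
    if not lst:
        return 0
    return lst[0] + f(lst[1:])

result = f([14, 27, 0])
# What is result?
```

14 + 27 + 0 + 0 = 41

Answer: 41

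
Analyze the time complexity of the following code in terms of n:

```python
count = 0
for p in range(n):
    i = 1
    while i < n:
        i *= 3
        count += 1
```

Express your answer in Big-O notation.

Each loop level contributes: n × log n. Multiplying the contributions gives O(n log n).

Answer: O(n log n)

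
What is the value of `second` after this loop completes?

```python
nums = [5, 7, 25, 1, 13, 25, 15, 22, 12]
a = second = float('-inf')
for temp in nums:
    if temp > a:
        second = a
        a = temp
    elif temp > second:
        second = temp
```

Second largest (with repeats) in [5, 7, 25, 1, 13, 25, 15, 22, 12]
`second` takes the values: -inf → 5 → 7 → 13 → 25

Answer: 25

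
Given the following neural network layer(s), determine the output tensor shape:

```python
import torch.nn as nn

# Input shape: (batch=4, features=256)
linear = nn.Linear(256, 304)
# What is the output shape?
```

Input: (4, 256) -> Output: (4, 304)

Answer: (4, 304)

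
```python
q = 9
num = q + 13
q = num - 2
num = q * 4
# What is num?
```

Trace:
`q = 9` → q = 9
`num = q + 13` → num = 22
`q = num - 2` → q = 20
`num = q * 4` → num = 80
So num = 80

Answer: 80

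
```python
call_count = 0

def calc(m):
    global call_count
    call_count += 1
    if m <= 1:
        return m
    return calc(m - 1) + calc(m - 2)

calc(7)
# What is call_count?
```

Calls(m) = 1 + Calls(m-1) + Calls(m-2); Calls(0)=Calls(1)=1. For m=7 this gives 41.

Answer: 41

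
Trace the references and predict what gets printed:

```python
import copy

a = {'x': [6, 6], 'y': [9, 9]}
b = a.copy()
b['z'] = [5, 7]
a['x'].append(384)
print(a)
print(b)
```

Key concept: shallow copy of dict with mutable values.
Step by step:
`a = {'x': [6, 6], 'y': [9, 9]}` → a = {'x': [6, 6], 'y': [9, 9]}
`b = a.copy()` → b = {'x': [6, 6], 'y': [9, 9]}
`b['z'] = [5, 7]` → b = {'x': [6, 6], 'y': [9, 9], 'z': [5, 7]}
`a['x'].append(384)` → a = {'x': [6, 6, 384], 'y': [9, 9]}; b = {'x': [6, 6, 384], 'y': [9, 9], 'z': [5, 7]}
`print(a)` → prints {'x': [6, 6, 384], 'y': [9, 9]}
`print(b)` → prints {'x': [6, 6, 384], 'y': [9, 9], 'z': [5, 7]}

Answer:
{'x': [6, 6, 384], 'y': [9, 9]}
{'x': [6, 6, 384], 'y': [9, 9], 'z': [5, 7]}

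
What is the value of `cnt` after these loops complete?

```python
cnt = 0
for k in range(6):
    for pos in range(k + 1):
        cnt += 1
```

Triangle: 1 + 2 + ... + 6
`cnt` takes the values: 0 → 1 → 2 → 3 → 4 → 5 → 6 → 7 → 8 → 9 → 10 → 11 → 12 → 13 → 14 → 15 → 16 → 17 → 18 → 19 → 20 → 21

Answer: 21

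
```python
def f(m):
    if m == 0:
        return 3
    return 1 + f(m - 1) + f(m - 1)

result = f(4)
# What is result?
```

f(m) = 1 + 2·f(m-1), f(0)=3. Closed form: (3+1)·2^4 - 1 = 63.

Answer: 63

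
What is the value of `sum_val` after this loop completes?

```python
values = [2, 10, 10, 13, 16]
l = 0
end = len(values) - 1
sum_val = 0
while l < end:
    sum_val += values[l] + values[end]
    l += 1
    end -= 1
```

Sum of pairs from ends
`sum_val` takes the values: 0 → 18 → 41

Answer: 41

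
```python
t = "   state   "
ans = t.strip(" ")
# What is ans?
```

Trace:
`t = "   state   "` → t = '   state   '
`ans = t.strip(" ")` → ans = 'state'
So ans = 'state'

Answer: 'state'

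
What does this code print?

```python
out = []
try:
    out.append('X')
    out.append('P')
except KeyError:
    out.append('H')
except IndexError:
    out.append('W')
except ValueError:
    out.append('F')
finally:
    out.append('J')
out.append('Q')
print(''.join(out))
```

Execution trace: 'X' (try body) → 'P' (try body, no exception) → 'J' (finally) → 'Q' (after the try/except). Output: XPJQ

Answer: XPJQ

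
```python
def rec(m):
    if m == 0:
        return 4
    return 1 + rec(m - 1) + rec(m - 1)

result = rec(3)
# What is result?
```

rec(m) = 1 + 2·rec(m-1), rec(0)=4. Closed form: (4+1)·2^3 - 1 = 39.

Answer: 39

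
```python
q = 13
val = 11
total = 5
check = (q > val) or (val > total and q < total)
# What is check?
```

Trace:
`q = 13` → q = 13
`val = 11` → val = 11
`total = 5` → total = 5
`check = (q > val) or (val > total and q < total)` → check = True
So check = True

Answer: True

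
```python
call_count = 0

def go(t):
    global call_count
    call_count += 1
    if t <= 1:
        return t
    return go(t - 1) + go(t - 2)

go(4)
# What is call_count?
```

Calls(t) = 1 + Calls(t-1) + Calls(t-2); Calls(0)=Calls(1)=1. For t=4 this gives 9.

Answer: 9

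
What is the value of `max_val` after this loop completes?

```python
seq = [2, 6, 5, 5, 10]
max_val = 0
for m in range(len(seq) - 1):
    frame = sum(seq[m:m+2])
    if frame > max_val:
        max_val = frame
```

Max sum of 2-element window in [2, 6, 5, 5, 10]
`max_val` takes the values: 0 → 8 → 11 → 15

Answer: 15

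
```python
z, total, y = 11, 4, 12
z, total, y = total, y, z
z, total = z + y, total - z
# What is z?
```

Trace:
`z, total, y = 11, 4, 12` → z = 11; total = 4; y = 12
`z, total, y = total, y, z` → z = 4; total = 12; y = 11
`z, total = z + y, total - z` → z = 15; total = 8
So z = 15

Answer: 15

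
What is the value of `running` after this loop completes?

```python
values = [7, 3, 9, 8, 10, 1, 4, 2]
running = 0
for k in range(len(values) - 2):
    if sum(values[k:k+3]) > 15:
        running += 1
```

Count windows with sum > 15
`running` takes the values: 0 → 1 → 2 → 3 → 4

Answer: 4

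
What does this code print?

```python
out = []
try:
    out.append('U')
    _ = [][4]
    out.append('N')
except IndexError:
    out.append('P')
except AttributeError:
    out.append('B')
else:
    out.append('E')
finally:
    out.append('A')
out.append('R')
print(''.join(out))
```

Execution trace: 'U' (try body) → 'P' (except IndexError) → 'A' (finally) → 'R' (after the try/except). Output: UPAR

Answer: UPAR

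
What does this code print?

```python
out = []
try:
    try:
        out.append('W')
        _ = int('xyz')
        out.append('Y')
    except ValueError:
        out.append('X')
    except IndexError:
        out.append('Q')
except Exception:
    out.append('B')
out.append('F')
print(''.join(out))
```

Execution trace: 'W' (inner try body) → 'X' (inner except ValueError) → 'F' (after the try/except). Output: WXF

Answer: WXF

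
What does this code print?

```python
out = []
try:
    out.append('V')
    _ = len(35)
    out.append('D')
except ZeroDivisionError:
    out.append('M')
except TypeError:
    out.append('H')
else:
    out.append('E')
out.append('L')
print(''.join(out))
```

Execution trace: 'V' (try body) → 'H' (except TypeError) → 'L' (after the try/except). Output: VHL

Answer: VHL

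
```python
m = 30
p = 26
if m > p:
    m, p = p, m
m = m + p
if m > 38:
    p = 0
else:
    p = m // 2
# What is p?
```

Trace:
`m = 30` → m = 30
`p = 26` → p = 26
`if m > p: ...` → m > p is True → m = 26; p = 30
`m = m + p` → m = 56
`if m > 38: ...` → m > 38 is True → p = 0
So p = 0

Answer: 0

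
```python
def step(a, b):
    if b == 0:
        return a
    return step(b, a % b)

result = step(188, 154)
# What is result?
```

step(188, 154) -> step(154, 34) -> step(34, 18) -> step(18, 16) -> step(16, 2) -> step(2, 0) -> 2

Answer: 2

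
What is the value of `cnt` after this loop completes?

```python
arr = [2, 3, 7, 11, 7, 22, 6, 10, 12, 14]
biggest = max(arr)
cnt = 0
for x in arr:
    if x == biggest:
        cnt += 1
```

Count of max value 22 in [2, 3, 7, 11, 7, 22, 6, 10, 12, 14]
`cnt` takes the values: 0 → 1

Answer: 1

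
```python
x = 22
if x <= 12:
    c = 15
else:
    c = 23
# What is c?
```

Trace:
`x = 22` → x = 22
`if x <= 12: ...` → x <= 12 is False, take else branch → c = 23
So c = 23

Answer: 23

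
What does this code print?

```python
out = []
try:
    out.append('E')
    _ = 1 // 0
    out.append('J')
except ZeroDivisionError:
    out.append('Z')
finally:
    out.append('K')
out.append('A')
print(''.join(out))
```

Execution trace: 'E' (try body) → 'Z' (except ZeroDivisionError) → 'K' (finally) → 'A' (after the try/except). Output: EZKA

Answer: EZKA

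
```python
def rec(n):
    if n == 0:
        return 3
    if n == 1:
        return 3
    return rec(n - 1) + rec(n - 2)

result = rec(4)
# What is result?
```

Build up from base cases: rec(0)=3, rec(1)=3, rec(2)=6, rec(3)=9, rec(4)=15

Answer: 15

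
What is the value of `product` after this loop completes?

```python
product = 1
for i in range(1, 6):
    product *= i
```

5! = 120
`product` takes the values: 1 → 2 → 6 → 24 → 120

Answer: 120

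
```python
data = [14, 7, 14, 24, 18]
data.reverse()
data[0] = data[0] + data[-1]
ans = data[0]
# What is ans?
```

Trace:
`data = [14, 7, 14, 24, 18]` → data = [14, 7, 14, 24, 18]
`data.reverse()` → data = [18, 24, 14, 7, 14]
`data[0] = data[0] + data[-1]` → data = [32, 24, 14, 7, 14]
`ans = data[0]` → ans = 32
So ans = 32

Answer: 32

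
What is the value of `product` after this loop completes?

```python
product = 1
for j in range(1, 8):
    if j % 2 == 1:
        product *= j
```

Product of odd numbers 1 to 7
`product` takes the values: 1 → 3 → 15 → 105

Answer: 105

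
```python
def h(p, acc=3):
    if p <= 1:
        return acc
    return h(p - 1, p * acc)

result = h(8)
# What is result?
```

Accumulator trace (n, acc): (8, 3) -> (7, 24) -> (6, 168) -> (5, 1008) -> (4, 5040) -> (3, 20160) -> (2, 60480) -> (1, 120960) -> return 120960

Answer: 120960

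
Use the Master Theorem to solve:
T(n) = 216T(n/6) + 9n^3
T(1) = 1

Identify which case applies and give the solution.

a=216, b=6, f(n)=9n^3. log_6(216) = 3. Since c=3 = 3, Case 2 applies: T(n) = Θ(n^log_b(a) · log n) = O(n^3 log n).

Answer: O(n^3 log n) - Case 2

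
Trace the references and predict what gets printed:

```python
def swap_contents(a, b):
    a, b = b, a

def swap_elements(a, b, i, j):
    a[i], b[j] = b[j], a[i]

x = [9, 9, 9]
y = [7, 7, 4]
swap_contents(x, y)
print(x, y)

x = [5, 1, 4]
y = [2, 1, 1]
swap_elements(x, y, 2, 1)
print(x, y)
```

Key concept: parameter rebinding vs mutation.
Step by step:
`x = [9, 9, 9]` → x = [9, 9, 9]
`y = [7, 7, 4]` → y = [7, 7, 4]
`swap_contents(x, y)` → no visible change to tracked variables
`print(x, y)` → prints [9, 9, 9] [7, 7, 4]
`x = [5, 1, 4]` → x = [5, 1, 4]
`y = [2, 1, 1]` → y = [2, 1, 1]
`swap_elements(x, y, 2, 1)` → x = [5, 1, 1]; y = [2, 4, 1]
`print(x, y)` → prints [5, 1, 1] [2, 4, 1]

Answer:
[9, 9, 9] [7, 7, 4]
[5, 1, 1] [2, 4, 1]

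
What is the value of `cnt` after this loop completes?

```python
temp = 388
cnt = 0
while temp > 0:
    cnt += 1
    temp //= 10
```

Count digits by repeated division by 10
`cnt` takes the values: 0 → 1 → 2 → 3

Answer: 3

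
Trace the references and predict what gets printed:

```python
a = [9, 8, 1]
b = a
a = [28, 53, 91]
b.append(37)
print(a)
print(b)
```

Key concept: rebinding vs mutation: a is rebound to a new list, b still points at the original.
Step by step:
`a = [9, 8, 1]` → a = [9, 8, 1]
`b = a` → b = [9, 8, 1] (same object as a)
`a = [28, 53, 91]` → a = [28, 53, 91]
`b.append(37)` → b = [9, 8, 1, 37]
`print(a)` → prints [28, 53, 91]
`print(b)` → prints [9, 8, 1, 37]

Answer:
[28, 53, 91]
[9, 8, 1, 37]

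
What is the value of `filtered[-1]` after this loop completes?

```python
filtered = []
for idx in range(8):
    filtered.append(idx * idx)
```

Last element of squares 0 to 7
`filtered` takes the values: [] → [0] → [0, 1] → [0, 1, 4] → [0, 1, 4, 9] → [0, 1, 4, 9, 16] → [0, 1, 4, 9, 16, 25] → [0, 1, 4, 9, 16, 25, 36] → [0, 1, 4, 9, 16, 25, 36, 49]
So `filtered[-1]` = 49

Answer: 49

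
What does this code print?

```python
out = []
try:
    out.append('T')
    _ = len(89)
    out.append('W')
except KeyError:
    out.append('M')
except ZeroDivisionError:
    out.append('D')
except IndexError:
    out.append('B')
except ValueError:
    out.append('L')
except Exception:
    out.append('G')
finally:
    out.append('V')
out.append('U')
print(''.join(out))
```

Execution trace: 'T' (try body) → 'G' (except Exception) → 'V' (finally) → 'U' (after the try/except). Output: TGVU

Answer: TGVU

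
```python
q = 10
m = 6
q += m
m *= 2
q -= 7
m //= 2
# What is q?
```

Trace:
`q = 10` → q = 10
`m = 6` → m = 6
`q += m` → q = 16
`m *= 2` → m = 12
`q -= 7` → q = 9
`m //= 2` → m = 6
So q = 9

Answer: 9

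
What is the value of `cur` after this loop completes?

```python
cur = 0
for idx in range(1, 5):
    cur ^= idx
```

XOR of 1 to 4
`cur` takes the values: 0 → 1 → 3 → 0 → 4

Answer: 4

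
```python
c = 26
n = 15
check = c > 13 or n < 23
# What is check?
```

Trace:
`c = 26` → c = 26
`n = 15` → n = 15
`check = c > 13 or n < 23` → check = True
So check = True

Answer: True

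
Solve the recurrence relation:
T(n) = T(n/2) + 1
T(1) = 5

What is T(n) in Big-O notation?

Each step divides n by 2 and adds 1. After log_2(n) steps we reach T(1)=5. So T(n) = 1·log_2(n) + 5 = O(log n).

Answer: O(log n)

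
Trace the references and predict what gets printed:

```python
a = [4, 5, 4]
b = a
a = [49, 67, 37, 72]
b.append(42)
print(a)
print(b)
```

Key concept: rebinding vs mutation: a is rebound to a new list, b still points at the original.
Step by step:
`a = [4, 5, 4]` → a = [4, 5, 4]
`b = a` → b = [4, 5, 4] (same object as a)
`a = [49, 67, 37, 72]` → a = [49, 67, 37, 72]
`b.append(42)` → b = [4, 5, 4, 42]
`print(a)` → prints [49, 67, 37, 72]
`print(b)` → prints [4, 5, 4, 42]

Answer:
[49, 67, 37, 72]
[4, 5, 4, 42]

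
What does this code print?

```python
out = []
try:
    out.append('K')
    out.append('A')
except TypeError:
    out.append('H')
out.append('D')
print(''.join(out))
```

Execution trace: 'K' (try body) → 'A' (try body, no exception) → 'D' (after the try/except). Output: KAD

Answer: KAD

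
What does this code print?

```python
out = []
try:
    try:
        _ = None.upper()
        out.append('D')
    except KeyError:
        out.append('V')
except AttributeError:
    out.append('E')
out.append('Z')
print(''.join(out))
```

Execution trace: 'E' (outer except AttributeError) → 'Z' (after the try/except). Output: EZ

Answer: EZ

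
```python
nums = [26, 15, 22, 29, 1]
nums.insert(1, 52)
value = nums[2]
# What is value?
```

Trace:
`nums = [26, 15, 22, 29, 1]` → nums = [26, 15, 22, 29, 1]
`nums.insert(1, 52)` → nums = [26, 52, 15, 22, 29, 1]
`value = nums[2]` → value = 15
So value = 15

Answer: 15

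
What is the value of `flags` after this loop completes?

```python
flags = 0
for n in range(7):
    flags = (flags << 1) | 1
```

Build 7 consecutive 1-bits: 0b1111111
`flags` takes the values: 0 → 1 → 3 → 7 → 15 → 31 → 63 → 127

Answer: 127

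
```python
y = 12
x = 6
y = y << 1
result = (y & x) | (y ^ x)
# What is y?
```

Trace:
`y = 12` → y = 12
`x = 6` → x = 6
`y = y << 1` → y = 24
`result = (y & x) | (y ^ x)` → result = 30
So y = 24

Answer: 24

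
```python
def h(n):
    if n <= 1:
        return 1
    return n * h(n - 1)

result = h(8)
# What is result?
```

h(8) = 8 * 7 * 6 * 5 * 4 * 3 * 2 * 1 = 40320

Answer: 40320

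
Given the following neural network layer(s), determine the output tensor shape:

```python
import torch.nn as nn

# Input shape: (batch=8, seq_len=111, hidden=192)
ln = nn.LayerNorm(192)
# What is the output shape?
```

Input: (8, 111, 192) -> Output: (8, 111, 192)

Answer: (8, 111, 192)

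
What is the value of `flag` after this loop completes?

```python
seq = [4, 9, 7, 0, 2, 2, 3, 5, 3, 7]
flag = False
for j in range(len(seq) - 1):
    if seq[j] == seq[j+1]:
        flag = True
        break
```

Check consecutive duplicates in [4, 9, 7, 0, 2, 2, 3, 5, 3, 7]
`flag` takes the values: False → True

Answer: True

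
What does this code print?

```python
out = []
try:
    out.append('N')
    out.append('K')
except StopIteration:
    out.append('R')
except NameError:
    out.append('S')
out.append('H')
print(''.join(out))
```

Execution trace: 'N' (try body) → 'K' (try body, no exception) → 'H' (after the try/except). Output: NKH

Answer: NKH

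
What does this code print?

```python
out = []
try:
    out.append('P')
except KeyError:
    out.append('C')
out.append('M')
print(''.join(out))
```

Execution trace: 'P' (try body, no exception) → 'M' (after the try/except). Output: PM

Answer: PM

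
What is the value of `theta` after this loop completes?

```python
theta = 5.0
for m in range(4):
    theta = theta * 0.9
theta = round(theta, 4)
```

Exponential decay: 5.0 * 0.9^4
`theta` takes the values: 5.0 → 4.5 → 4.05 → 3.645 → 3.2805

Answer: 3.2805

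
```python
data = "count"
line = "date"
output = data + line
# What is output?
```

Trace:
`data = "count"` → data = 'count'
`line = "date"` → line = 'date'
`output = data + line` → output = 'countdate'
So output = 'countdate'

Answer: 'countdate'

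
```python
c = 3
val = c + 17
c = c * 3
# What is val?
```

Trace:
`c = 3` → c = 3
`val = c + 17` → val = 20
`c = c * 3` → c = 9
So val = 20

Answer: 20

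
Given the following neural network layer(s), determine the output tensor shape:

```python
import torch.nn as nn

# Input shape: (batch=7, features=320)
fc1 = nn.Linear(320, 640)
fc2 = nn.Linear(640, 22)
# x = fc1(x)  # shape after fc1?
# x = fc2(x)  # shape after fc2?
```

Input: (7, 320) -> after fc1: (7, 640) -> Output: (7, 22)

Answer: (7, 22)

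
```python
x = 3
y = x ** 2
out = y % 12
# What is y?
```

Trace:
`x = 3` → x = 3
`y = x ** 2` → y = 9
`out = y % 12` → out = 9
So y = 9

Answer: 9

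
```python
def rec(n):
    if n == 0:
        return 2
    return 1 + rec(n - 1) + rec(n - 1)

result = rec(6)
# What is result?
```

rec(n) = 1 + 2·rec(n-1), rec(0)=2. Closed form: (2+1)·2^6 - 1 = 191.

Answer: 191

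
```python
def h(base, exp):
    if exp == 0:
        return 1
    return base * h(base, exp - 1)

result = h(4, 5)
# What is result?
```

h(4, 5) = 4 * 4 * 4 * 4 * 4 = 1024

Answer: 1024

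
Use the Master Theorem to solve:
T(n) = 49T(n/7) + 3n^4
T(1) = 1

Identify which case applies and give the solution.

a=49, b=7, f(n)=3n^4. log_7(49) = 2. Since c=4 > 2 and the regularity condition holds (49(n/7)^4 = (49/7^4)n^4 with 49/7^4 < 1), Case 3 applies: T(n) = Θ(f(n)) = O(n^4).

Answer: O(n^4) - Case 3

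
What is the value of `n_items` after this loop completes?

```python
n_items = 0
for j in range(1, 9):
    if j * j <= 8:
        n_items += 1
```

Count numbers where j² ≤ 8
`n_items` takes the values: 0 → 1 → 2

Answer: 2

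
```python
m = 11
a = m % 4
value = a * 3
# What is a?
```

Trace:
`m = 11` → m = 11
`a = m % 4` → a = 3
`value = a * 3` → value = 9
So a = 3

Answer: 3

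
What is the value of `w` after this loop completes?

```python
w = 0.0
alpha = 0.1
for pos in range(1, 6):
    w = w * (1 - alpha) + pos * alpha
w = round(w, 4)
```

Moving average with lr=0.1
`w` takes the values: 0.0 → 0.1 → 0.29 → 0.561 → 0.9049 → 1.31441 → 1.3144

Answer: 1.3144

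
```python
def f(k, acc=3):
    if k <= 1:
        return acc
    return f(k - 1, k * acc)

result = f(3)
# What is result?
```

Accumulator trace (n, acc): (3, 3) -> (2, 9) -> (1, 18) -> return 18

Answer: 18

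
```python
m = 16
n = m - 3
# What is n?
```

Trace:
`m = 16` → m = 16
`n = m - 3` → n = 13
So n = 13

Answer: 13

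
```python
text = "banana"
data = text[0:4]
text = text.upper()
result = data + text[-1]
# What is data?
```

Trace:
`text = "banana"` → text = 'banana'
`data = text[0:4]` → data = 'bana'
`text = text.upper()` → text = 'BANANA'
`result = data + text[-1]` → result = 'banaA'
So data = 'bana'

Answer: 'bana'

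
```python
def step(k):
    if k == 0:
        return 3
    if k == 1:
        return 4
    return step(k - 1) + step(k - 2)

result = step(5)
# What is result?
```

Build up from base cases: step(0)=3, step(1)=4, step(2)=7, step(3)=11, step(4)=18, step(5)=29

Answer: 29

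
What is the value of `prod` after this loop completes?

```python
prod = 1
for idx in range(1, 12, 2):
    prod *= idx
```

Product of 1, 3, 5, ... up to 11
`prod` takes the values: 1 → 3 → 15 → 105 → 945 → 10395

Answer: 10395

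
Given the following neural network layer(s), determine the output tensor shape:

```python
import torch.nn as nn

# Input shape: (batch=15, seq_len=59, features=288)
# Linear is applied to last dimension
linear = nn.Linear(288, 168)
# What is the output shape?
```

Input: (15, 59, 288) -> Output: (15, 59, 168)

Answer: (15, 59, 168)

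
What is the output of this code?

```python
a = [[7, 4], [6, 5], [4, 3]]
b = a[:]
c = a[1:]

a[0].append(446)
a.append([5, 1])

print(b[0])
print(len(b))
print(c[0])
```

Key concept: slice with nested mutation.
Step by step:
`a = [[7, 4], [6, 5], [4, 3]]` → a = [[7, 4], [6, 5], [4, 3]]
`b = a[:]` → b = [[7, 4], [6, 5], [4, 3]]
`c = a[1:]` → c = [[6, 5], [4, 3]]
`a[0].append(446)` → a = [[7, 4, 446], [6, 5], [4, 3]]; b = [[7, 4, 446], [6, 5], [4, 3]]
`a.append([5, 1])` → a = [[7, 4, 446], [6, 5], [4, 3], [5, 1]]
`print(b[0])` → prints [7, 4, 446]
`print(len(b))` → prints 3
`print(c[0])` → prints [6, 5]

Answer:
[7, 4, 446]
3
[6, 5]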